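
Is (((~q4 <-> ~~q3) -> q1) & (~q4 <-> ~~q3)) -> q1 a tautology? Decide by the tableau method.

Assume the negation and expand:
Initial set: {~((((~q4 <-> ~~q3) -> q1) & (~q4 <-> ~~q3)) -> q1)}.
~((((~q4 <-> ~~q3) -> q1) & (~q4 <-> ~~q3)) -> q1): α-rule — add (((~q4 <-> ~~q3) -> q1) & (~q4 <-> ~~q3)), ~q1.
(((~q4 <-> ~~q3) -> q1) & (~q4 <-> ~~q3)): α-rule — add ((~q4 <-> ~~q3) -> q1), (~q4 <-> ~~q3).
((~q4 <-> ~~q3) -> q1): β-rule — branch into ~(~q4 <-> ~~q3)  //  q1.
  branch 1 (add ~(~q4 <-> ~~q3)):
    (~q4 <-> ~~q3): β-rule — branch into ~q4, ~~q3  //  ~~q4, ~~~q3.
      branch 1.1 (add ~q4, ~~q3):
        ~~q3: drop double negation, giving q3.
        ~(~q4 <-> ~~q3): β-rule — branch into ~q4, ~~~q3  //  ~~q4, ~~q3.
          branch 1.1.1 (add ~q4, ~~~q3):
            ~~~q3: drop double negation, giving ~q3.
            × closes — contains both q3 and ~q3.
          branch 1.1.2 (add ~~q4, ~~q3):
            × closes — contains both q4 and ~q4.
      branch 1.2 (add ~~q4, ~~~q3):
        ~~~q3: drop double negation, giving ~q3.
        ~(~q4 <-> ~~q3): β-rule — branch into ~q4, ~~~q3  //  ~~q4, ~~q3.
          branch 1.2.1 (add ~q4, ~~~q3):
            × closes — contains both q4 and ~q4.
          branch 1.2.2 (add ~~q4, ~~q3):
            ~~q3: drop double negation, giving q3.
            × closes — contains both q3 and ~q3.
  branch 2 (add q1):
    × closes — contains both q1 and ~q1.
All 5 branches close.
Every branch closed, so the negation is unsatisfiable and the formula is valid.

Valid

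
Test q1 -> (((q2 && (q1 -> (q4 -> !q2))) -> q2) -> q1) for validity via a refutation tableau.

Valid

Assume the negation and expand:
Initial set: {F (q1 -> (((q2 && (q1 -> (q4 -> !q2))) -> q2) -> q1))}.
F (q1 -> (((q2 && (q1 -> (q4 -> !q2))) -> q2) -> q1)): α-rule — add T q1, F (((q2 && (q1 -> (q4 -> !q2))) -> q2) -> q1).
F (((q2 && (q1 -> (q4 -> !q2))) -> q2) -> q1): α-rule — add T ((q2 && (q1 -> (q4 -> !q2))) -> q2), F q1.
× closes — contains both q1 and !q1.
All 1 branch closes.
Every branch closed, so the negation is unsatisfiable and the formula is valid.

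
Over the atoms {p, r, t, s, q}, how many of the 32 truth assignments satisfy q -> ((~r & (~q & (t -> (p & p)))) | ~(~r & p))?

28

Initial set: {(q -> ((~r & (~q & (t -> (p & p)))) | ~(~r & p)))}.
(q -> ((~r & (~q & (t -> (p & p)))) | ~(~r & p))): β-rule — branch into ~q  //  ((~r & (~q & (t -> (p & p)))) | ~(~r & p)).
  branch 1 (add ~q):
    ○ open, literals {q=false}.
  branch 2 (add ((~r & (~q & (t -> (p & p)))) | ~(~r & p))):
    ((~r & (~q & (t -> (p & p)))) | ~(~r & p)): β-rule — branch into (~r & (~q & (t -> (p & p))))  //  ~(~r & p).
      branch 2.1 (add (~r & (~q & (t -> (p & p))))):
        (~r & (~q & (t -> (p & p)))): α-rule — add ~r, (~q & (t -> (p & p))).
        (~q & (t -> (p & p))): α-rule — add ~q, (t -> (p & p)).
        (t -> (p & p)): β-rule — branch into ~t  //  (p & p).
          branch 2.1.1 (add ~t):
            ○ open, literals {q=false, r=false, t=false}.
          branch 2.1.2 (add (p & p)):
            (p & p): α-rule — add p, p.
            ○ open, literals {p=true, q=false, r=false}.
      branch 2.2 (add ~(~r & p)):
        ~(~r & p): β-rule — branch into ~~r  //  ~p.
          branch 2.2.1 (add ~~r):
            ○ open, literals {r=true}.
          branch 2.2.2 (add ~p):
            ○ open, literals {p=false}.
0 branches closed, 5 open.
Each open branch fixes some atoms; the unmentioned ones are free. Counting distinct full assignments: branch {q=false} (p, r, t, s) contributes 16 new; branch {q=false, r=false, t=false} (p, s) contributes 0 new; branch {p=true, q=false, r=false} (t, s) contributes 0 new; branch {r=true} (p, t, s, q) contributes 8 new; branch {p=false} (r, t, s, q) contributes 4 new. Total: 28.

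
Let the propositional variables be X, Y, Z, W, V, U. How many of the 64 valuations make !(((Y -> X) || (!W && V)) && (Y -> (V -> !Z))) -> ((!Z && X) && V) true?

Initial set: {(!(((Y -> X) || (!W && V)) && (Y -> (V -> !Z))) -> ((!Z && X) && V))}.
(!(((Y -> X) || (!W && V)) && (Y -> (V -> !Z))) -> ((!Z && X) && V)): β-rule — branch into !!(((Y -> X) || (!W && V)) && (Y -> (V -> !Z)))  //  ((!Z && X) && V).
  branch 1 (add !!(((Y -> X) || (!W && V)) && (Y -> (V -> !Z)))):
    !!(((Y -> X) || (!W && V)) && (Y -> (V -> !Z))): α-rule — add ((Y -> X) || (!W && V)), (Y -> (V -> !Z)).
    ((Y -> X) || (!W && V)): β-rule — branch into (Y -> X)  //  (!W && V).
      branch 1.1 (add (Y -> X)):
        (Y -> (V -> !Z)): β-rule — branch into !Y  //  (V -> !Z).
          branch 1.1.1 (add !Y):
            (Y -> X): β-rule — branch into !Y  //  X.
              branch 1.1.1.1 (add !Y):
                ○ open, literals {Y=false}.
              branch 1.1.1.2 (add X):
                ○ open, literals {X=true, Y=false}.
          branch 1.1.2 (add (V -> !Z)):
            (Y -> X): β-rule — branch into !Y  //  X.
              branch 1.1.2.1 (add !Y):
                (V -> !Z): β-rule — branch into !V  //  !Z.
                  branch 1.1.2.1.1 (add !V):
                    ○ open, literals {V=false, Y=false}.
                  branch 1.1.2.1.2 (add !Z):
                    ○ open, literals {Y=false, Z=false}.
              branch 1.1.2.2 (add X):
                (V -> !Z): β-rule — branch into !V  //  !Z.
                  branch 1.1.2.2.1 (add !V):
                    ○ open, literals {V=false, X=true}.
                  branch 1.1.2.2.2 (add !Z):
                    ○ open, literals {X=true, Z=false}.
      branch 1.2 (add (!W && V)):
        (!W && V): α-rule — add !W, V.
        (Y -> (V -> !Z)): β-rule — branch into !Y  //  (V -> !Z).
          branch 1.2.1 (add !Y):
            ○ open, literals {V=true, W=false, Y=false}.
          branch 1.2.2 (add (V -> !Z)):
            (V -> !Z): β-rule — branch into !V  //  !Z.
              branch 1.2.2.1 (add !V):
                × closes — contains both V and !V.
              branch 1.2.2.2 (add !Z):
                ○ open, literals {V=true, W=false, Z=false}.
  branch 2 (add ((!Z && X) && V)):
    ((!Z && X) && V): α-rule — add (!Z && X), V.
    (!Z && X): α-rule — add !Z, X.
    ○ open, literals {V=true, X=true, Z=false}.
1 branch closed, 9 open.
Each open branch fixes some atoms; the unmentioned ones are free. Counting distinct full assignments: branch {Y=false} (X, Z, W, V, U) contributes 32 new; branch {X=true, Y=false} (Z, W, V, U) contributes 0 new; branch {V=false, Y=false} (X, Z, W, U) contributes 0 new; branch {Y=false, Z=false} (X, W, V, U) contributes 0 new; branch {V=false, X=true} (Y, Z, W, U) contributes 8 new; branch {X=true, Z=false} (Y, W, V, U) contributes 4 new; branch {V=true, W=false, Y=false} (X, Z, U) contributes 0 new; branch {V=true, W=false, Z=false} (X, Y, U) contributes 2 new; branch {V=true, X=true, Z=false} (Y, W, U) contributes 0 new. Total: 46.

46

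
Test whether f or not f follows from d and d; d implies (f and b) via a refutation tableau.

Initial set: {(d and d); (d implies (f and b)); not (f or not f)}.
(d and d): α-rule — add d, d.
not (f or not f): α-rule — add not f, not not f.
× closes — contains both f and not f.
All 1 branch closes.
Every branch closed, so the premises entail the conclusion.

Yes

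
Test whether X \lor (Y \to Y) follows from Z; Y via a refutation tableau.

Yes

Initial set: {Z; Y; \lnot (X \lor (Y \to Y))}.
\lnot (X \lor (Y \to Y)): α-rule — add \lnot X, \lnot (Y \to Y).
\lnot (Y \to Y): α-rule — add Y, \lnot Y.
× closes — contains both Y and \lnot Y.
All 1 branch closes.
Every branch closed, so the premises entail the conclusion.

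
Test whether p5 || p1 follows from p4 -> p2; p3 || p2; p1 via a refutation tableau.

Yes

Initial set: {T (p4 -> p2); T (p3 || p2); T p1; F (p5 || p1)}.
F (p5 || p1): α-rule — add F p5, F p1.
× closes — contains both p1 and !p1.
All 1 branch closes.
Every branch closed, so the premises entail the conclusion.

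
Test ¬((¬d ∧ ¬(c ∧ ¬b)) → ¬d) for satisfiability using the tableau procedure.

Initial set: {T ¬((¬d ∧ ¬(c ∧ ¬b)) → ¬d)}.
T ¬((¬d ∧ ¬(c ∧ ¬b)) → ¬d): α-rule — add T (¬d ∧ ¬(c ∧ ¬b)), F ¬d.
T (¬d ∧ ¬(c ∧ ¬b)): α-rule — add T ¬d, T ¬(c ∧ ¬b).
× closes — contains both d and ¬d.
All 1 branch closes.
Every branch closed; the formula is unsatisfiable.

Unsatisfiable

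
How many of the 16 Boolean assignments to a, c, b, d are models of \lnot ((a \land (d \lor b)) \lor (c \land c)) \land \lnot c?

5

Initial set: {T (\lnot ((a \land (d \lor b)) \lor (c \land c)) \land \lnot c)}.
T (\lnot ((a \land (d \lor b)) \lor (c \land c)) \land \lnot c): α-rule — add T \lnot ((a \land (d \lor b)) \lor (c \land c)), T \lnot c.
T \lnot ((a \land (d \lor b)) \lor (c \land c)): α-rule — add F (a \land (d \lor b)), F (c \land c).
F (a \land (d \lor b)): β-rule — branch into F a  //  F (d \lor b).
  branch 1 (add F a):
    F (c \land c): β-rule — branch into F c  //  F c.
      branch 1.1 (add F c):
        ○ open, literals {a=0, c=0}.
      branch 1.2 (add F c):
        ○ open, literals {a=0, c=0}.
  branch 2 (add F (d \lor b)):
    F (d \lor b): α-rule — add F d, F b.
    F (c \land c): β-rule — branch into F c  //  F c.
      branch 2.1 (add F c):
        ○ open, literals {b=0, c=0, d=0}.
      branch 2.2 (add F c):
        ○ open, literals {b=0, c=0, d=0}.
0 branches closed, 4 open.
Each open branch fixes some atoms; the unmentioned ones are free. Counting distinct full assignments: branch {a=0, c=0} (b, d) contributes 4 new; branch {a=0, c=0} (b, d) contributes 0 new; branch {b=0, c=0, d=0} (a) contributes 1 new; branch {b=0, c=0, d=0} (a) contributes 0 new. Total: 5.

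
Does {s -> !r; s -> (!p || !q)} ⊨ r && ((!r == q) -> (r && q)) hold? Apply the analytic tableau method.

No

Initial set: {(s -> !r); (s -> (!p || !q)); !(r && ((!r == q) -> (r && q)))}.
(s -> !r): β-rule — branch into !s  //  !r.
  branch 1 (add !s):
    (s -> (!p || !q)): β-rule — branch into !s  //  (!p || !q).
      branch 1.1 (add !s):
        !(r && ((!r == q) -> (r && q))): β-rule — branch into !r  //  !((!r == q) -> (r && q)).
          branch 1.1.1 (add !r):
            ○ open, literals {r=false, s=false}.
          branch 1.1.2 (add !((!r == q) -> (r && q))):
            !((!r == q) -> (r && q)): α-rule — add (!r == q), !(r && q).
            (!r == q): β-rule — branch into !r, q  //  !!r, !q.
              branch 1.1.2.1 (add !r, q):
                !(r && q): β-rule — branch into !r  //  !q.
                  branch 1.1.2.1.1 (add !r):
                    ○ open, literals {q=true, r=false, s=false}.
                  branch 1.1.2.1.2 (add !q):
                    × closes — contains both q and !q.
              branch 1.1.2.2 (add !!r, !q):
                !(r && q): β-rule — branch into !r  //  !q.
                  branch 1.1.2.2.1 (add !r):
                    × closes — contains both r and !r.
                  branch 1.1.2.2.2 (add !q):
                    ○ open, literals {q=false, r=true, s=false}.
      branch 1.2 (add (!p || !q)):
        !(r && ((!r == q) -> (r && q))): β-rule — branch into !r  //  !((!r == q) -> (r && q)).
          branch 1.2.1 (add !r):
            (!p || !q): β-rule — branch into !p  //  !q.
              branch 1.2.1.1 (add !p):
                ○ open, literals {p=false, r=false, s=false}.
              branch 1.2.1.2 (add !q):
                ○ open, literals {q=false, r=false, s=false}.
          branch 1.2.2 (add !((!r == q) -> (r && q))):
            !((!r == q) -> (r && q)): α-rule — add (!r == q), !(r && q).
            (!p || !q): β-rule — branch into !p  //  !q.
              branch 1.2.2.1 (add !p):
                (!r == q): β-rule — branch into !r, q  //  !!r, !q.
                  branch 1.2.2.1.1 (add !r, q):
                    !(r && q): β-rule — branch into !r  //  !q.
                      branch 1.2.2.1.1.1 (add !r):
                        ○ open, literals {p=false, q=true, r=false, s=false}.
                      branch 1.2.2.1.1.2 (add !q):
                        × closes — contains both q and !q.
                  branch 1.2.2.1.2 (add !!r, !q):
                    !(r && q): β-rule — branch into !r  //  !q.
                      branch 1.2.2.1.2.1 (add !r):
                        × closes — contains both r and !r.
                      branch 1.2.2.1.2.2 (add !q):
                        ○ open, literals {p=false, q=false, r=true, s=false}.
              branch 1.2.2.2 (add !q):
                (!r == q): β-rule — branch into !r, q  //  !!r, !q.
                  branch 1.2.2.2.1 (add !r, q):
                    × closes — contains both q and !q.
                  branch 1.2.2.2.2 (add !!r, !q):
                    !(r && q): β-rule — branch into !r  //  !q.
                      branch 1.2.2.2.2.1 (add !r):
                        × closes — contains both r and !r.
                      branch 1.2.2.2.2.2 (add !q):
                        ○ open, literals {q=false, r=true, s=false}.
  branch 2 (add !r):
    (s -> (!p || !q)): β-rule — branch into !s  //  (!p || !q).
      branch 2.1 (add !s):
        !(r && ((!r == q) -> (r && q))): β-rule — branch into !r  //  !((!r == q) -> (r && q)).
          branch 2.1.1 (add !r):
            ○ open, literals {r=false, s=false}.
          branch 2.1.2 (add !((!r == q) -> (r && q))):
            !((!r == q) -> (r && q)): α-rule — add (!r == q), !(r && q).
            (!r == q): β-rule — branch into !r, q  //  !!r, !q.
              branch 2.1.2.1 (add !r, q):
                !(r && q): β-rule — branch into !r  //  !q.
                  branch 2.1.2.1.1 (add !r):
                    ○ open, literals {q=true, r=false, s=false}.
                  branch 2.1.2.1.2 (add !q):
                    × closes — contains both q and !q.
              branch 2.1.2.2 (add !!r, !q):
                × closes — contains both r and !r.
      branch 2.2 (add (!p || !q)):
        !(r && ((!r == q) -> (r && q))): β-rule — branch into !r  //  !((!r == q) -> (r && q)).
          branch 2.2.1 (add !r):
            (!p || !q): β-rule — branch into !p  //  !q.
              branch 2.2.1.1 (add !p):
                ○ open, literals {p=false, r=false}.
              branch 2.2.1.2 (add !q):
                ○ open, literals {q=false, r=false}.
          branch 2.2.2 (add !((!r == q) -> (r && q))):
            !((!r == q) -> (r && q)): α-rule — add (!r == q), !(r && q).
            (!p || !q): β-rule — branch into !p  //  !q.
              branch 2.2.2.1 (add !p):
                (!r == q): β-rule — branch into !r, q  //  !!r, !q.
                  branch 2.2.2.1.1 (add !r, q):
                    !(r && q): β-rule — branch into !r  //  !q.
                      branch 2.2.2.1.1.1 (add !r):
                        ○ open, literals {p=false, q=true, r=false}.
                      branch 2.2.2.1.1.2 (add !q):
                        × closes — contains both q and !q.
                  branch 2.2.2.1.2 (add !!r, !q):
                    × closes — contains both r and !r.
              branch 2.2.2.2 (add !q):
                (!r == q): β-rule — branch into !r, q  //  !!r, !q.
                  branch 2.2.2.2.1 (add !r, q):
                    × closes — contains both q and !q.
                  branch 2.2.2.2.2 (add !!r, !q):
                    × closes — contains both r and !r.
12 branches closed, 13 open.
An open branch gives a countermodel: r=false, s=false (unmentioned atoms arbitrary); the premises hold there but the conclusion fails.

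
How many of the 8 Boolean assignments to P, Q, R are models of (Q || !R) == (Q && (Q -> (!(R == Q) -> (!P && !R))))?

5

Initial set: {T ((Q || !R) == (Q && (Q -> (!(R == Q) -> (!P && !R)))))}.
T ((Q || !R) == (Q && (Q -> (!(R == Q) -> (!P && !R))))): β-rule — branch into T (Q || !R), T (Q && (Q -> (!(R == Q) -> (!P && !R))))  //  F (Q || !R), F (Q && (Q -> (!(R == Q) -> (!P && !R)))).
  branch 1 (add T (Q || !R), T (Q && (Q -> (!(R == Q) -> (!P && !R))))):
    T (Q && (Q -> (!(R == Q) -> (!P && !R)))): α-rule — add T Q, T (Q -> (!(R == Q) -> (!P && !R))).
    T (Q || !R): β-rule — branch into T Q  //  T !R.
      branch 1.1 (add T Q):
        T (Q -> (!(R == Q) -> (!P && !R))): β-rule — branch into F Q  //  T (!(R == Q) -> (!P && !R)).
          branch 1.1.1 (add F Q):
            × closes — contains both Q and !Q.
          branch 1.1.2 (add T (!(R == Q) -> (!P && !R))):
            T (!(R == Q) -> (!P && !R)): β-rule — branch into F !(R == Q)  //  T (!P && !R).
              branch 1.1.2.1 (add F !(R == Q)):
                F !(R == Q): β-rule — branch into T R, T Q  //  F R, F Q.
                  branch 1.1.2.1.1 (add T R, T Q):
                    ○ open, literals {Q=T, R=T}.
                  branch 1.1.2.1.2 (add F R, F Q):
                    × closes — contains both Q and !Q.
              branch 1.1.2.2 (add T (!P && !R)):
                T (!P && !R): α-rule — add T !P, T !R.
                ○ open, literals {P=F, Q=T, R=F}.
      branch 1.2 (add T !R):
        T (Q -> (!(R == Q) -> (!P && !R))): β-rule — branch into F Q  //  T (!(R == Q) -> (!P && !R)).
          branch 1.2.1 (add F Q):
            × closes — contains both Q and !Q.
          branch 1.2.2 (add T (!(R == Q) -> (!P && !R))):
            T (!(R == Q) -> (!P && !R)): β-rule — branch into F !(R == Q)  //  T (!P && !R).
              branch 1.2.2.1 (add F !(R == Q)):
                F !(R == Q): β-rule — branch into T R, T Q  //  F R, F Q.
                  branch 1.2.2.1.1 (add T R, T Q):
                    × closes — contains both R and !R.
                  branch 1.2.2.1.2 (add F R, F Q):
                    × closes — contains both Q and !Q.
              branch 1.2.2.2 (add T (!P && !R)):
                T (!P && !R): α-rule — add T !P, T !R.
                ○ open, literals {P=F, Q=T, R=F}.
  branch 2 (add F (Q || !R), F (Q && (Q -> (!(R == Q) -> (!P && !R))))):
    F (Q || !R): α-rule — add F Q, F !R.
    F (Q && (Q -> (!(R == Q) -> (!P && !R)))): β-rule — branch into F Q  //  F (Q -> (!(R == Q) -> (!P && !R))).
      branch 2.1 (add F Q):
        ○ open, literals {Q=F, R=T}.
      branch 2.2 (add F (Q -> (!(R == Q) -> (!P && !R)))):
        F (Q -> (!(R == Q) -> (!P && !R))): α-rule — add T Q, F (!(R == Q) -> (!P && !R)).
        × closes — contains both Q and !Q.
6 branches closed, 4 open.
Each open branch fixes some atoms; the unmentioned ones are free. Counting distinct full assignments: branch {Q=T, R=T} (P) contributes 2 new; branch {P=F, Q=T, R=F} (none free) contributes 1 new; branch {P=F, Q=T, R=F} (none free) contributes 0 new; branch {Q=F, R=T} (P) contributes 2 new. Total: 5.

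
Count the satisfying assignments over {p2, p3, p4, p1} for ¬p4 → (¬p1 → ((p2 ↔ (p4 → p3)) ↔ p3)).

14

Initial set: {(¬p4 → (¬p1 → ((p2 ↔ (p4 → p3)) ↔ p3)))}.
(¬p4 → (¬p1 → ((p2 ↔ (p4 → p3)) ↔ p3))): β-rule — branch into ¬¬p4  //  (¬p1 → ((p2 ↔ (p4 → p3)) ↔ p3)).
  branch 1 (add ¬¬p4):
    ○ open, literals {p4=1}.
  branch 2 (add (¬p1 → ((p2 ↔ (p4 → p3)) ↔ p3))):
    (¬p1 → ((p2 ↔ (p4 → p3)) ↔ p3)): β-rule — branch into ¬¬p1  //  ((p2 ↔ (p4 → p3)) ↔ p3).
      branch 2.1 (add ¬¬p1):
        ○ open, literals {p1=1}.
      branch 2.2 (add ((p2 ↔ (p4 → p3)) ↔ p3)):
        ((p2 ↔ (p4 → p3)) ↔ p3): β-rule — branch into (p2 ↔ (p4 → p3)), p3  //  ¬(p2 ↔ (p4 → p3)), ¬p3.
          branch 2.2.1 (add (p2 ↔ (p4 → p3)), p3):
            (p2 ↔ (p4 → p3)): β-rule — branch into p2, (p4 → p3)  //  ¬p2, ¬(p4 → p3).
              branch 2.2.1.1 (add p2, (p4 → p3)):
                (p4 → p3): β-rule — branch into ¬p4  //  p3.
                  branch 2.2.1.1.1 (add ¬p4):
                    ○ open, literals {p2=1, p3=1, p4=0}.
                  branch 2.2.1.1.2 (add p3):
                    ○ open, literals {p2=1, p3=1}.
              branch 2.2.1.2 (add ¬p2, ¬(p4 → p3)):
                ¬(p4 → p3): α-rule — add p4, ¬p3.
                × closes — contains both p3 and ¬p3.
          branch 2.2.2 (add ¬(p2 ↔ (p4 → p3)), ¬p3):
            ¬(p2 ↔ (p4 → p3)): β-rule — branch into p2, ¬(p4 → p3)  //  ¬p2, (p4 → p3).
              branch 2.2.2.1 (add p2, ¬(p4 → p3)):
                ¬(p4 → p3): α-rule — add p4, ¬p3.
                ○ open, literals {p2=1, p3=0, p4=1}.
              branch 2.2.2.2 (add ¬p2, (p4 → p3)):
                (p4 → p3): β-rule — branch into ¬p4  //  p3.
                  branch 2.2.2.2.1 (add ¬p4):
                    ○ open, literals {p2=0, p3=0, p4=0}.
                  branch 2.2.2.2.2 (add p3):
                    × closes — contains both p3 and ¬p3.
2 branches closed, 6 open.
Each open branch fixes some atoms; the unmentioned ones are free. Counting distinct full assignments: branch {p4=1} (p2, p3, p1) contributes 8 new; branch {p1=1} (p2, p3, p4) contributes 4 new; branch {p2=1, p3=1, p4=0} (p1) contributes 1 new; branch {p2=1, p3=1} (p4, p1) contributes 0 new; branch {p2=1, p3=0, p4=1} (p1) contributes 0 new; branch {p2=0, p3=0, p4=0} (p1) contributes 1 new. Total: 14.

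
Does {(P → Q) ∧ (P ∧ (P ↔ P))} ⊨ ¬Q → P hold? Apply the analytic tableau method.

Initial set: {((P → Q) ∧ (P ∧ (P ↔ P))); ¬(¬Q → P)}.
((P → Q) ∧ (P ∧ (P ↔ P))): α-rule — add (P → Q), (P ∧ (P ↔ P)).
¬(¬Q → P): α-rule — add ¬Q, ¬P.
(P ∧ (P ↔ P)): α-rule — add P, (P ↔ P).
× closes — contains both P and ¬P.
All 1 branch closes.
Every branch closed, so the premises entail the conclusion.

Yes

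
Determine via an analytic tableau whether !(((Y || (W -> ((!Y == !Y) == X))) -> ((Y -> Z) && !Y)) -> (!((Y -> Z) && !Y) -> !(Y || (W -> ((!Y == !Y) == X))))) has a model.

Unsatisfiable

Initial set: {!(((Y || (W -> ((!Y == !Y) == X))) -> ((Y -> Z) && !Y)) -> (!((Y -> Z) && !Y) -> !(Y || (W -> ((!Y == !Y) == X)))))}.
!(((Y || (W -> ((!Y == !Y) == X))) -> ((Y -> Z) && !Y)) -> (!((Y -> Z) && !Y) -> !(Y || (W -> ((!Y == !Y) == X))))): α-rule — add ((Y || (W -> ((!Y == !Y) == X))) -> ((Y -> Z) && !Y)), !(!((Y -> Z) && !Y) -> !(Y || (W -> ((!Y == !Y) == X)))).
!(!((Y -> Z) && !Y) -> !(Y || (W -> ((!Y == !Y) == X)))): α-rule — add !((Y -> Z) && !Y), !!(Y || (W -> ((!Y == !Y) == X))).
((Y || (W -> ((!Y == !Y) == X))) -> ((Y -> Z) && !Y)): β-rule — branch into !(Y || (W -> ((!Y == !Y) == X)))  //  ((Y -> Z) && !Y).
  branch 1 (add !(Y || (W -> ((!Y == !Y) == X)))):
    !(Y || (W -> ((!Y == !Y) == X))): α-rule — add !Y, !(W -> ((!Y == !Y) == X)).
    !(W -> ((!Y == !Y) == X)): α-rule — add W, !((!Y == !Y) == X).
    !((Y -> Z) && !Y): β-rule — branch into !(Y -> Z)  //  !!Y.
      branch 1.1 (add !(Y -> Z)):
        !(Y -> Z): α-rule — add Y, !Z.
        × closes — contains both Y and !Y.
      branch 1.2 (add !!Y):
        × closes — contains both Y and !Y.
  branch 2 (add ((Y -> Z) && !Y)):
    ((Y -> Z) && !Y): α-rule — add (Y -> Z), !Y.
    !((Y -> Z) && !Y): β-rule — branch into !(Y -> Z)  //  !!Y.
      branch 2.1 (add !(Y -> Z)):
        !(Y -> Z): α-rule — add Y, !Z.
        × closes — contains both Y and !Y.
      branch 2.2 (add !!Y):
        × closes — contains both Y and !Y.
All 4 branches close.
Every branch closed; the formula is unsatisfiable.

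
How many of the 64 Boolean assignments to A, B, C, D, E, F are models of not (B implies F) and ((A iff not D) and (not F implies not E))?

4

Initial set: {(not (B implies F) and ((A iff not D) and (not F implies not E)))}.
(not (B implies F) and ((A iff not D) and (not F implies not E))): α-rule — add not (B implies F), ((A iff not D) and (not F implies not E)).
not (B implies F): α-rule — add B, not F.
((A iff not D) and (not F implies not E)): α-rule — add (A iff not D), (not F implies not E).
(A iff not D): β-rule — branch into A, not D  //  not A, not not D.
  branch 1 (add A, not D):
    (not F implies not E): β-rule — branch into not not F  //  not E.
      branch 1.1 (add not not F):
        × closes — contains both F and not F.
      branch 1.2 (add not E):
        ○ open, literals {A=true, B=true, D=false, E=false, F=false}.
  branch 2 (add not A, not not D):
    (not F implies not E): β-rule — branch into not not F  //  not E.
      branch 2.1 (add not not F):
        × closes — contains both F and not F.
      branch 2.2 (add not E):
        ○ open, literals {A=false, B=true, D=true, E=false, F=false}.
2 branches closed, 2 open.
Each open branch fixes some atoms; the unmentioned ones are free. Counting distinct full assignments: branch {A=true, B=true, D=false, E=false, F=false} (C) contributes 2 new; branch {A=false, B=true, D=true, E=false, F=false} (C) contributes 2 new. Total: 4.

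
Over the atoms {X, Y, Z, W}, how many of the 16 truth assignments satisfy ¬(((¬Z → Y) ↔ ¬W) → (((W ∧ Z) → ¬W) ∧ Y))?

4

Initial set: {¬(((¬Z → Y) ↔ ¬W) → (((W ∧ Z) → ¬W) ∧ Y))}.
¬(((¬Z → Y) ↔ ¬W) → (((W ∧ Z) → ¬W) ∧ Y)): α-rule — add ((¬Z → Y) ↔ ¬W), ¬(((W ∧ Z) → ¬W) ∧ Y).
((¬Z → Y) ↔ ¬W): β-rule — branch into (¬Z → Y), ¬W  //  ¬(¬Z → Y), ¬¬W.
  branch 1 (add (¬Z → Y), ¬W):
    ¬(((W ∧ Z) → ¬W) ∧ Y): β-rule — branch into ¬((W ∧ Z) → ¬W)  //  ¬Y.
      branch 1.1 (add ¬((W ∧ Z) → ¬W)):
        ¬((W ∧ Z) → ¬W): α-rule — add (W ∧ Z), ¬¬W.
        × closes — contains both W and ¬W.
      branch 1.2 (add ¬Y):
        (¬Z → Y): β-rule — branch into ¬¬Z  //  Y.
          branch 1.2.1 (add ¬¬Z):
            ○ open, literals {W=false, Y=false, Z=true}.
          branch 1.2.2 (add Y):
            × closes — contains both Y and ¬Y.
  branch 2 (add ¬(¬Z → Y), ¬¬W):
    ¬(¬Z → Y): α-rule — add ¬Z, ¬Y.
    ¬(((W ∧ Z) → ¬W) ∧ Y): β-rule — branch into ¬((W ∧ Z) → ¬W)  //  ¬Y.
      branch 2.1 (add ¬((W ∧ Z) → ¬W)):
        ¬((W ∧ Z) → ¬W): α-rule — add (W ∧ Z), ¬¬W.
        (W ∧ Z): α-rule — add W, Z.
        × closes — contains both Z and ¬Z.
      branch 2.2 (add ¬Y):
        ○ open, literals {W=true, Y=false, Z=false}.
3 branches closed, 2 open.
Each open branch fixes some atoms; the unmentioned ones are free. Counting distinct full assignments: branch {W=false, Y=false, Z=true} (X) contributes 2 new; branch {W=true, Y=false, Z=false} (X) contributes 2 new. Total: 4.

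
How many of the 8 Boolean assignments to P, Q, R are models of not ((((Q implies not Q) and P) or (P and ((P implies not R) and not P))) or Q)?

Initial set: {not ((((Q implies not Q) and P) or (P and ((P implies not R) and not P))) or Q)}.
not ((((Q implies not Q) and P) or (P and ((P implies not R) and not P))) or Q): α-rule — add not (((Q implies not Q) and P) or (P and ((P implies not R) and not P))), not Q.
not (((Q implies not Q) and P) or (P and ((P implies not R) and not P))): α-rule — add not ((Q implies not Q) and P), not (P and ((P implies not R) and not P)).
not ((Q implies not Q) and P): β-rule — branch into not (Q implies not Q)  //  not P.
  branch 1 (add not (Q implies not Q)):
    not (Q implies not Q): α-rule — add Q, not not Q.
    × closes — contains both Q and not Q.
  branch 2 (add not P):
    not (P and ((P implies not R) and not P)): β-rule — branch into not P  //  not ((P implies not R) and not P).
      branch 2.1 (add not P):
        ○ open, literals {P=false, Q=false}.
      branch 2.2 (add not ((P implies not R) and not P)):
        not ((P implies not R) and not P): β-rule — branch into not (P implies not R)  //  not not P.
          branch 2.2.1 (add not (P implies not R)):
            not (P implies not R): α-rule — add P, not not R.
            × closes — contains both P and not P.
          branch 2.2.2 (add not not P):
            × closes — contains both P and not P.
3 branches closed, 1 open.
Each open branch fixes some atoms; the unmentioned ones are free. Counting distinct full assignments: branch {P=false, Q=false} (R) contributes 2 new. Total: 2.

2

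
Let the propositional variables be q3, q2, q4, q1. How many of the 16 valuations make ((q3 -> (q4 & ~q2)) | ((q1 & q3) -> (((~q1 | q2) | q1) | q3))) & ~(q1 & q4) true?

Initial set: {T (((q3 -> (q4 & ~q2)) | ((q1 & q3) -> (((~q1 | q2) | q1) | q3))) & ~(q1 & q4))}.
T (((q3 -> (q4 & ~q2)) | ((q1 & q3) -> (((~q1 | q2) | q1) | q3))) & ~(q1 & q4)): α-rule — add T ((q3 -> (q4 & ~q2)) | ((q1 & q3) -> (((~q1 | q2) | q1) | q3))), T ~(q1 & q4).
T ((q3 -> (q4 & ~q2)) | ((q1 & q3) -> (((~q1 | q2) | q1) | q3))): β-rule — branch into T (q3 -> (q4 & ~q2))  //  T ((q1 & q3) -> (((~q1 | q2) | q1) | q3)).
  branch 1 (add T (q3 -> (q4 & ~q2))):
    T ~(q1 & q4): β-rule — branch into F q1  //  F q4.
      branch 1.1 (add F q1):
        T (q3 -> (q4 & ~q2)): β-rule — branch into F q3  //  T (q4 & ~q2).
          branch 1.1.1 (add F q3):
            ○ open, literals {q1=false, q3=false}.
          branch 1.1.2 (add T (q4 & ~q2)):
            T (q4 & ~q2): α-rule — add T q4, T ~q2.
            ○ open, literals {q1=false, q2=false, q4=true}.
      branch 1.2 (add F q4):
        T (q3 -> (q4 & ~q2)): β-rule — branch into F q3  //  T (q4 & ~q2).
          branch 1.2.1 (add F q3):
            ○ open, literals {q3=false, q4=false}.
          branch 1.2.2 (add T (q4 & ~q2)):
            T (q4 & ~q2): α-rule — add T q4, T ~q2.
            × closes — contains both q4 and ~q4.
  branch 2 (add T ((q1 & q3) -> (((~q1 | q2) | q1) | q3))):
    T ~(q1 & q4): β-rule — branch into F q1  //  F q4.
      branch 2.1 (add F q1):
        T ((q1 & q3) -> (((~q1 | q2) | q1) | q3)): β-rule — branch into F (q1 & q3)  //  T (((~q1 | q2) | q1) | q3).
          branch 2.1.1 (add F (q1 & q3)):
            F (q1 & q3): β-rule — branch into F q1  //  F q3.
              branch 2.1.1.1 (add F q1):
                ○ open, literals {q1=false}.
              branch 2.1.1.2 (add F q3):
                ○ open, literals {q1=false, q3=false}.
          branch 2.1.2 (add T (((~q1 | q2) | q1) | q3)):
            T (((~q1 | q2) | q1) | q3): β-rule — branch into T ((~q1 | q2) | q1)  //  T q3.
              branch 2.1.2.1 (add T ((~q1 | q2) | q1)):
                T ((~q1 | q2) | q1): β-rule — branch into T (~q1 | q2)  //  T q1.
                  branch 2.1.2.1.1 (add T (~q1 | q2)):
                    T (~q1 | q2): β-rule — branch into T ~q1  //  T q2.
                      branch 2.1.2.1.1.1 (add T ~q1):
                        ○ open, literals {q1=false}.
                      branch 2.1.2.1.1.2 (add T q2):
                        ○ open, literals {q1=false, q2=true}.
                  branch 2.1.2.1.2 (add T q1):
                    × closes — contains both q1 and ~q1.
              branch 2.1.2.2 (add T q3):
                ○ open, literals {q1=false, q3=true}.
      branch 2.2 (add F q4):
        T ((q1 & q3) -> (((~q1 | q2) | q1) | q3)): β-rule — branch into F (q1 & q3)  //  T (((~q1 | q2) | q1) | q3).
          branch 2.2.1 (add F (q1 & q3)):
            F (q1 & q3): β-rule — branch into F q1  //  F q3.
              branch 2.2.1.1 (add F q1):
                ○ open, literals {q1=false, q4=false}.
              branch 2.2.1.2 (add F q3):
                ○ open, literals {q3=false, q4=false}.
          branch 2.2.2 (add T (((~q1 | q2) | q1) | q3)):
            T (((~q1 | q2) | q1) | q3): β-rule — branch into T ((~q1 | q2) | q1)  //  T q3.
              branch 2.2.2.1 (add T ((~q1 | q2) | q1)):
                T ((~q1 | q2) | q1): β-rule — branch into T (~q1 | q2)  //  T q1.
                  branch 2.2.2.1.1 (add T (~q1 | q2)):
                    T (~q1 | q2): β-rule — branch into T ~q1  //  T q2.
                      branch 2.2.2.1.1.1 (add T ~q1):
                        ○ open, literals {q1=false, q4=false}.
                      branch 2.2.2.1.1.2 (add T q2):
                        ○ open, literals {q2=true, q4=false}.
                  branch 2.2.2.1.2 (add T q1):
                    ○ open, literals {q1=true, q4=false}.
              branch 2.2.2.2 (add T q3):
                ○ open, literals {q3=true, q4=false}.
2 branches closed, 14 open.
Each open branch fixes some atoms; the unmentioned ones are free. Counting distinct full assignments: branch {q1=false, q3=false} (q2, q4) contributes 4 new; branch {q1=false, q2=false, q4=true} (q3) contributes 1 new; branch {q3=false, q4=false} (q2, q1) contributes 2 new; branch {q1=false} (q3, q2, q4) contributes 3 new; branch {q1=false, q3=false} (q2, q4) contributes 0 new; branch {q1=false} (q3, q2, q4) contributes 0 new; branch {q1=false, q2=true} (q3, q4) contributes 0 new; branch {q1=false, q3=true} (q2, q4) contributes 0 new; branch {q1=false, q4=false} (q3, q2) contributes 0 new; branch {q3=false, q4=false} (q2, q1) contributes 0 new; branch {q1=false, q4=false} (q3, q2) contributes 0 new; branch {q2=true, q4=false} (q3, q1) contributes 1 new; branch {q1=true, q4=false} (q3, q2) contributes 1 new; branch {q3=true, q4=false} (q2, q1) contributes 0 new. Total: 12.

12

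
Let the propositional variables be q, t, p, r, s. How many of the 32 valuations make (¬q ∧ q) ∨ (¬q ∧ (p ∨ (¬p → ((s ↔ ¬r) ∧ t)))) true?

Initial set: {((¬q ∧ q) ∨ (¬q ∧ (p ∨ (¬p → ((s ↔ ¬r) ∧ t)))))}.
((¬q ∧ q) ∨ (¬q ∧ (p ∨ (¬p → ((s ↔ ¬r) ∧ t))))): β-rule — branch into (¬q ∧ q)  //  (¬q ∧ (p ∨ (¬p → ((s ↔ ¬r) ∧ t)))).
  branch 1 (add (¬q ∧ q)):
    (¬q ∧ q): α-rule — add ¬q, q.
    × closes — contains both q and ¬q.
  branch 2 (add (¬q ∧ (p ∨ (¬p → ((s ↔ ¬r) ∧ t))))):
    (¬q ∧ (p ∨ (¬p → ((s ↔ ¬r) ∧ t)))): α-rule — add ¬q, (p ∨ (¬p → ((s ↔ ¬r) ∧ t))).
    (p ∨ (¬p → ((s ↔ ¬r) ∧ t))): β-rule — branch into p  //  (¬p → ((s ↔ ¬r) ∧ t)).
      branch 2.1 (add p):
        ○ open, literals {p=1, q=0}.
      branch 2.2 (add (¬p → ((s ↔ ¬r) ∧ t))):
        (¬p → ((s ↔ ¬r) ∧ t)): β-rule — branch into ¬¬p  //  ((s ↔ ¬r) ∧ t).
          branch 2.2.1 (add ¬¬p):
            ○ open, literals {p=1, q=0}.
          branch 2.2.2 (add ((s ↔ ¬r) ∧ t)):
            ((s ↔ ¬r) ∧ t): α-rule — add (s ↔ ¬r), t.
            (s ↔ ¬r): β-rule — branch into s, ¬r  //  ¬s, ¬¬r.
              branch 2.2.2.1 (add s, ¬r):
                ○ open, literals {q=0, r=0, s=1, t=1}.
              branch 2.2.2.2 (add ¬s, ¬¬r):
                ○ open, literals {q=0, r=1, s=0, t=1}.
1 branch closed, 4 open.
Each open branch fixes some atoms; the unmentioned ones are free. Counting distinct full assignments: branch {p=1, q=0} (t, r, s) contributes 8 new; branch {p=1, q=0} (t, r, s) contributes 0 new; branch {q=0, r=0, s=1, t=1} (p) contributes 1 new; branch {q=0, r=1, s=0, t=1} (p) contributes 1 new. Total: 10.

10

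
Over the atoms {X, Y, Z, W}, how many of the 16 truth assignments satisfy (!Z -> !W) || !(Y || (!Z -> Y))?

14

Initial set: {((!Z -> !W) || !(Y || (!Z -> Y)))}.
((!Z -> !W) || !(Y || (!Z -> Y))): β-rule — branch into (!Z -> !W)  //  !(Y || (!Z -> Y)).
  branch 1 (add (!Z -> !W)):
    (!Z -> !W): β-rule — branch into !!Z  //  !W.
      branch 1.1 (add !!Z):
        ○ open, literals {Z=1}.
      branch 1.2 (add !W):
        ○ open, literals {W=0}.
  branch 2 (add !(Y || (!Z -> Y))):
    !(Y || (!Z -> Y)): α-rule — add !Y, !(!Z -> Y).
    !(!Z -> Y): α-rule — add !Z, !Y.
    ○ open, literals {Y=0, Z=0}.
0 branches closed, 3 open.
Each open branch fixes some atoms; the unmentioned ones are free. Counting distinct full assignments: branch {Z=1} (X, Y, W) contributes 8 new; branch {W=0} (X, Y, Z) contributes 4 new; branch {Y=0, Z=0} (X, W) contributes 2 new. Total: 14.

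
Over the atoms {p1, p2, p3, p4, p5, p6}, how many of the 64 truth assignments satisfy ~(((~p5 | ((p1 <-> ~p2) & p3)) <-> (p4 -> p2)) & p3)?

44

Initial set: {~(((~p5 | ((p1 <-> ~p2) & p3)) <-> (p4 -> p2)) & p3)}.
~(((~p5 | ((p1 <-> ~p2) & p3)) <-> (p4 -> p2)) & p3): β-rule — branch into ~((~p5 | ((p1 <-> ~p2) & p3)) <-> (p4 -> p2))  //  ~p3.
  branch 1 (add ~((~p5 | ((p1 <-> ~p2) & p3)) <-> (p4 -> p2))):
    ~((~p5 | ((p1 <-> ~p2) & p3)) <-> (p4 -> p2)): β-rule — branch into (~p5 | ((p1 <-> ~p2) & p3)), ~(p4 -> p2)  //  ~(~p5 | ((p1 <-> ~p2) & p3)), (p4 -> p2).
      branch 1.1 (add (~p5 | ((p1 <-> ~p2) & p3)), ~(p4 -> p2)):
        ~(p4 -> p2): α-rule — add p4, ~p2.
        (~p5 | ((p1 <-> ~p2) & p3)): β-rule — branch into ~p5  //  ((p1 <-> ~p2) & p3).
          branch 1.1.1 (add ~p5):
            ○ open, literals {p2=F, p4=T, p5=F}.
          branch 1.1.2 (add ((p1 <-> ~p2) & p3)):
            ((p1 <-> ~p2) & p3): α-rule — add (p1 <-> ~p2), p3.
            (p1 <-> ~p2): β-rule — branch into p1, ~p2  //  ~p1, ~~p2.
              branch 1.1.2.1 (add p1, ~p2):
                ○ open, literals {p1=T, p2=F, p3=T, p4=T}.
              branch 1.1.2.2 (add ~p1, ~~p2):
                × closes — contains both p2 and ~p2.
      branch 1.2 (add ~(~p5 | ((p1 <-> ~p2) & p3)), (p4 -> p2)):
        ~(~p5 | ((p1 <-> ~p2) & p3)): α-rule — add ~~p5, ~((p1 <-> ~p2) & p3).
        (p4 -> p2): β-rule — branch into ~p4  //  p2.
          branch 1.2.1 (add ~p4):
            ~((p1 <-> ~p2) & p3): β-rule — branch into ~(p1 <-> ~p2)  //  ~p3.
              branch 1.2.1.1 (add ~(p1 <-> ~p2)):
                ~(p1 <-> ~p2): β-rule — branch into p1, ~~p2  //  ~p1, ~p2.
                  branch 1.2.1.1.1 (add p1, ~~p2):
                    ○ open, literals {p1=T, p2=T, p4=F, p5=T}.
                  branch 1.2.1.1.2 (add ~p1, ~p2):
                    ○ open, literals {p1=F, p2=F, p4=F, p5=T}.
              branch 1.2.1.2 (add ~p3):
                ○ open, literals {p3=F, p4=F, p5=T}.
          branch 1.2.2 (add p2):
            ~((p1 <-> ~p2) & p3): β-rule — branch into ~(p1 <-> ~p2)  //  ~p3.
              branch 1.2.2.1 (add ~(p1 <-> ~p2)):
                ~(p1 <-> ~p2): β-rule — branch into p1, ~~p2  //  ~p1, ~p2.
                  branch 1.2.2.1.1 (add p1, ~~p2):
                    ○ open, literals {p1=T, p2=T, p5=T}.
                  branch 1.2.2.1.2 (add ~p1, ~p2):
                    × closes — contains both p2 and ~p2.
              branch 1.2.2.2 (add ~p3):
                ○ open, literals {p2=T, p3=F, p5=T}.
  branch 2 (add ~p3):
    ○ open, literals {p3=F}.
2 branches closed, 8 open.
Each open branch fixes some atoms; the unmentioned ones are free. Counting distinct full assignments: branch {p2=F, p4=T, p5=F} (p1, p3, p6) contributes 8 new; branch {p1=T, p2=F, p3=T, p4=T} (p5, p6) contributes 2 new; branch {p1=T, p2=T, p4=F, p5=T} (p3, p6) contributes 4 new; branch {p1=F, p2=F, p4=F, p5=T} (p3, p6) contributes 4 new; branch {p3=F, p4=F, p5=T} (p1, p2, p6) contributes 4 new; branch {p1=T, p2=T, p5=T} (p3, p4, p6) contributes 4 new; branch {p2=T, p3=F, p5=T} (p1, p4, p6) contributes 2 new; branch {p3=F} (p1, p2, p4, p5, p6) contributes 16 new. Total: 44.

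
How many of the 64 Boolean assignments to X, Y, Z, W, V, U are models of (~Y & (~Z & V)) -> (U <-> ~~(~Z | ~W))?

60

Initial set: {((~Y & (~Z & V)) -> (U <-> ~~(~Z | ~W)))}.
((~Y & (~Z & V)) -> (U <-> ~~(~Z | ~W))): β-rule — branch into ~(~Y & (~Z & V))  //  (U <-> ~~(~Z | ~W)).
  branch 1 (add ~(~Y & (~Z & V))):
    ~(~Y & (~Z & V)): β-rule — branch into ~~Y  //  ~(~Z & V).
      branch 1.1 (add ~~Y):
        ○ open, literals {Y=T}.
      branch 1.2 (add ~(~Z & V)):
        ~(~Z & V): β-rule — branch into ~~Z  //  ~V.
          branch 1.2.1 (add ~~Z):
            ○ open, literals {Z=T}.
          branch 1.2.2 (add ~V):
            ○ open, literals {V=F}.
  branch 2 (add (U <-> ~~(~Z | ~W))):
    (U <-> ~~(~Z | ~W)): β-rule — branch into U, ~~(~Z | ~W)  //  ~U, ~~~(~Z | ~W).
      branch 2.1 (add U, ~~(~Z | ~W)):
        ~~(~Z | ~W): drop double negation, giving (~Z | ~W).
        (~Z | ~W): β-rule — branch into ~Z  //  ~W.
          branch 2.1.1 (add ~Z):
            ○ open, literals {U=T, Z=F}.
          branch 2.1.2 (add ~W):
            ○ open, literals {U=T, W=F}.
      branch 2.2 (add ~U, ~~~(~Z | ~W)):
        ~~~(~Z | ~W): drop double negation, giving ~(~Z | ~W).
        ~(~Z | ~W): α-rule — add ~~Z, ~~W.
        ○ open, literals {U=F, W=T, Z=T}.
0 branches closed, 6 open.
Each open branch fixes some atoms; the unmentioned ones are free. Counting distinct full assignments: branch {Y=T} (X, Z, W, V, U) contributes 32 new; branch {Z=T} (X, Y, W, V, U) contributes 16 new; branch {V=F} (X, Y, Z, W, U) contributes 8 new; branch {U=T, Z=F} (X, Y, W, V) contributes 4 new; branch {U=T, W=F} (X, Y, Z, V) contributes 0 new; branch {U=F, W=T, Z=T} (X, Y, V) contributes 0 new. Total: 60.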